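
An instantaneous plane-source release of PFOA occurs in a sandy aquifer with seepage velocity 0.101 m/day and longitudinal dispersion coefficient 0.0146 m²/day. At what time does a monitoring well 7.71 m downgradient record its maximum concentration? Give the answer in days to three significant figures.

For the 1D instantaneous-source solution, setting ∂C/∂t = 0 at fixed x gives v²t² + 2Dt − x² = 0, so t = (√(D² + v²x²) − D)/v².
√(D² + v²x²) = √(0.0146² + 0.101² × 7.71²) = 0.7788; v² = 0.010201.
t = (0.7788 − 0.0146)/0.010201 = 74.9 days (vs. the pure-advection estimate x/v = 76.3 d).

74.9 days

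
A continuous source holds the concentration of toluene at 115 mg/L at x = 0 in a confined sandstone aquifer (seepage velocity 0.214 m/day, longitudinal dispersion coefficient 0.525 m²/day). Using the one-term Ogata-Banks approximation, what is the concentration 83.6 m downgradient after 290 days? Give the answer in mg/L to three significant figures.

For a continuous step input, C/C₀ ≈ ½·erfc((x−vt)/(2√(Dt))).
vt = 0.214 × 290 = 62.06 m and 2√(Dt) = 2√(0.525 × 290) = 24.68 m.
Argument (x−vt)/(2√(Dt)) = (83.6 − 62.06)/24.68 = 0.8728; ½·erfc(0.8728) = 0.1085.
C = 115 × 0.1085 = 12.5 mg/L.

12.5 mg/L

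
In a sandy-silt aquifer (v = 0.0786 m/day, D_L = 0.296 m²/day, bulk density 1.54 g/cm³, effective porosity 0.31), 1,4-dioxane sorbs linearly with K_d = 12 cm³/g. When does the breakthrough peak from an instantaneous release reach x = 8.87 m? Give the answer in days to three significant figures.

4530 days

Retardation factor R = 1 + ρ_b·K_d/n = 1 + 1.54 × 12/0.31 = 60.61.
Sorption retards both mechanisms: v_R = v/R = 0.001297 m/day, D_R = D/R = 0.004884 m²/day.
Peak time from v_R²t² + 2D_R t − x² = 0: t = (√(D_R² + v_R²x²) − D_R)/v_R².
√(D_R² + v_R²x²) = √(0.004884² + 0.001297² × 8.87²) = 0.01250; v_R² = 1.682e-06.
t = (0.01250 − 0.004884)/1.682e-06 = 4530 days.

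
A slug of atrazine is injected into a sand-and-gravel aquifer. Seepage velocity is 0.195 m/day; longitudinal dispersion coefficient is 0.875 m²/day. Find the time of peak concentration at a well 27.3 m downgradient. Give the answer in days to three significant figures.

For the 1D instantaneous-source solution, setting ∂C/∂t = 0 at fixed x gives v²t² + 2Dt − x² = 0, so t = (√(D² + v²x²) − D)/v².
√(D² + v²x²) = √(0.875² + 0.195² × 27.3²) = 5.395; v² = 0.038025.
t = (5.395 − 0.875)/0.038025 = 119 days (vs. the pure-advection estimate x/v = 140 d).

119 days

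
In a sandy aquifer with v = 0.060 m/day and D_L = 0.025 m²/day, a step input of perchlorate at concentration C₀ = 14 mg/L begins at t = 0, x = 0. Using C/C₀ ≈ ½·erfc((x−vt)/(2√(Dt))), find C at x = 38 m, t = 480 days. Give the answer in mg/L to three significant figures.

0.423 mg/L

For a continuous step input, C/C₀ ≈ ½·erfc((x−vt)/(2√(Dt))).
vt = 0.060 × 480 = 28.8 m and 2√(Dt) = 2√(0.025 × 480) = 6.928 m.
Argument (x−vt)/(2√(Dt)) = (38 − 28.8)/6.928 = 1.328; ½·erfc(1.328) = 0.03019.
C = 14 × 0.03019 = 0.423 mg/L.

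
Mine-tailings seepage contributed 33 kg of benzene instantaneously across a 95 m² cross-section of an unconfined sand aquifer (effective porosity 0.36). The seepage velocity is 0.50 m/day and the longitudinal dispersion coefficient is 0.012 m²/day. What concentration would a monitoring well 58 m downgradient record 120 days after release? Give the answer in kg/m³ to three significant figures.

0.113 kg/m³

For an instantaneous plane source, C(x,t) = M/(n_e·A·√(4πDt)) · exp(−(x−vt)²/(4Dt)), with n_e·A the pore (flow) area.
Plume center vt = 0.50 × 120 = 60 m, so the well at 58 m is 2 m upgradient of the peak.
√(4πDt) = 4.254 m, giving peak height M/(n_e·A·√(4πDt)) = 33/(0.36 × 95 × 4.254) = 0.2268 kg/m³.
(x−vt)²/(4Dt) = (-2)²/(4 × 0.012 × 120) = 0.6944; exp(−0.6944) = 0.4994.
C = 0.2268 × 0.4994 = 0.113 kg/m³.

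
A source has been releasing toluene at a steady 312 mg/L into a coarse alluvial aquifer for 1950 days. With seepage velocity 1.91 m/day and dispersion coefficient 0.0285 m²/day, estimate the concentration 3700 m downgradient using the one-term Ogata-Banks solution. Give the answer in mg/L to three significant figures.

For a continuous step input, C/C₀ ≈ ½·erfc((x−vt)/(2√(Dt))).
vt = 1.91 × 1950 = 3724.5 m and 2√(Dt) = 2√(0.0285 × 1950) = 14.91 m.
Argument (x−vt)/(2√(Dt)) = (3700 − 3724.5)/14.91 = -1.643; ½·erfc(-1.643) = 0.9899.
C = 312 × 0.9899 = 309 mg/L.

309 mg/L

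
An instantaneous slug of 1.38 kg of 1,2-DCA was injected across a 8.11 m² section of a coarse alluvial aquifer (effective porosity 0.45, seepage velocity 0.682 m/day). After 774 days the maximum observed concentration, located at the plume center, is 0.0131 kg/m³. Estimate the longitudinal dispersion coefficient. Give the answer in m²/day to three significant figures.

0.0857 m²/day

At the plume center C_max = M/(n_e·A·√(4πDt)), so D = M²/(4πt·(n_e·A·C_max)²).
n_e·A·C_max = 0.45 × 8.11 × 0.0131 = 0.04781 kg/m.
D = 1.38²/(4π × 774 × 0.04781²) = 0.0857 m²/day.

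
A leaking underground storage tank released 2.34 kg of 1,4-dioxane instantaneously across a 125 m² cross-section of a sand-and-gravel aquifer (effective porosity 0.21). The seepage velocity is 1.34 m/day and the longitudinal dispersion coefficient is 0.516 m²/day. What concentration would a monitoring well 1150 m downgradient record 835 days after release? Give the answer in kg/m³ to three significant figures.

For an instantaneous plane source, C(x,t) = M/(n_e·A·√(4πDt)) · exp(−(x−vt)²/(4Dt)), with n_e·A the pore (flow) area.
Plume center vt = 1.34 × 835 = 1118.9 m, so the well at 1150 m is 31.1 m downgradient of the peak.
√(4πDt) = 73.58 m, giving peak height M/(n_e·A·√(4πDt)) = 2.34/(0.21 × 125 × 73.58) = 0.001212 kg/m³.
(x−vt)²/(4Dt) = (31.1)²/(4 × 0.516 × 835) = 0.5612; exp(−0.5612) = 0.5705.
C = 0.001212 × 0.5705 = 0.000691 kg/m³.

0.000691 kg/m³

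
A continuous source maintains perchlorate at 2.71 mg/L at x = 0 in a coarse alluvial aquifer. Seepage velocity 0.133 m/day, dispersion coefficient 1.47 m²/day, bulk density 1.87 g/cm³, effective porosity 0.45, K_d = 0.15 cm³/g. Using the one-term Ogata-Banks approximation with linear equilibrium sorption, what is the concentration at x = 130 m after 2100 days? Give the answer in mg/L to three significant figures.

2.04 mg/L

Retardation factor R = 1 + ρ_b·K_d/n = 1 + 1.87 × 0.15/0.45 = 1.623.
Sorption retards both mechanisms: v_R = v/R = 0.08195 m/day, D_R = D/R = 0.9057 m²/day.
v_R·t = 0.08195 × 2100 = 172.095 m; 2√(D_R t) = 87.22 m; argument = (130 − 172.095)/87.22 = -0.4826.
C = C₀ × ½·erfc(-0.4826) = 2.71 × 0.7525 = 2.04 mg/L.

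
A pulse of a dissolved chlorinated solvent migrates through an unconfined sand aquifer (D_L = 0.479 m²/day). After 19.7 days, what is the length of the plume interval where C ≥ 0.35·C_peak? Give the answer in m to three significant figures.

12.6 m

The plume is Gaussian with σ = √(2Dt) = √(2 × 0.479 × 19.7) = 4.344 m.
C/C_peak = exp(−Δx²/(2σ²)) = 0.35 ⇒ Δx = σ·√(−2 ln 0.35) = 4.344 × 1.449 = 6.294 m.
Width = 2Δx = 12.6 m.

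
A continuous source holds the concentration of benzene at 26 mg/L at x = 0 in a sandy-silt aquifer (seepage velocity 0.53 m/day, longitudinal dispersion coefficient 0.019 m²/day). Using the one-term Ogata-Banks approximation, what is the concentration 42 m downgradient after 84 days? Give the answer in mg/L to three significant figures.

23.9 mg/L

For a continuous step input, C/C₀ ≈ ½·erfc((x−vt)/(2√(Dt))).
vt = 0.53 × 84 = 44.52 m and 2√(Dt) = 2√(0.019 × 84) = 2.527 m.
Argument (x−vt)/(2√(Dt)) = (42 − 44.52)/2.527 = -0.9972; ½·erfc(-0.9972) = 0.9208.
C = 26 × 0.9208 = 23.9 mg/L.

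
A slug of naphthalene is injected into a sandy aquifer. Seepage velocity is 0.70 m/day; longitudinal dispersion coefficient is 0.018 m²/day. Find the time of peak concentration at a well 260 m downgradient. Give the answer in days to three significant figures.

371 days

For the 1D instantaneous-source solution, setting ∂C/∂t = 0 at fixed x gives v²t² + 2Dt − x² = 0, so t = (√(D² + v²x²) − D)/v².
√(D² + v²x²) = √(0.018² + 0.70² × 260²) = 182.0; v² = 0.49.
t = (182.0 − 0.018)/0.49 = 371 days (vs. the pure-advection estimate x/v = 371 d).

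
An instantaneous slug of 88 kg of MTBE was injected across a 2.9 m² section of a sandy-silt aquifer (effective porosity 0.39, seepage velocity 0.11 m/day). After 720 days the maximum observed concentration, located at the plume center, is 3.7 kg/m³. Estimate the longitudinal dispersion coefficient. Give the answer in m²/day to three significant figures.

0.0489 m²/day

At the plume center C_max = M/(n_e·A·√(4πDt)), so D = M²/(4πt·(n_e·A·C_max)²).
n_e·A·C_max = 0.39 × 2.9 × 3.7 = 4.185 kg/m.
D = 88²/(4π × 720 × 4.185²) = 0.0489 m²/day.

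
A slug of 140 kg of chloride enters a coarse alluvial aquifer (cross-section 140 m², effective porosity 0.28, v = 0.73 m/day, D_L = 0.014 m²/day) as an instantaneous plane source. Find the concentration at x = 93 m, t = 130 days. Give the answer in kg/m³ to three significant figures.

0.455 kg/m³

For an instantaneous plane source, C(x,t) = M/(n_e·A·√(4πDt)) · exp(−(x−vt)²/(4Dt)), with n_e·A the pore (flow) area.
Plume center vt = 0.73 × 130 = 94.9 m, so the well at 93 m is 1.9 m upgradient of the peak.
√(4πDt) = 4.782 m, giving peak height M/(n_e·A·√(4πDt)) = 140/(0.28 × 140 × 4.782) = 0.7468 kg/m³.
(x−vt)²/(4Dt) = (-1.9)²/(4 × 0.014 × 130) = 0.4959; exp(−0.4959) = 0.6090.
C = 0.7468 × 0.6090 = 0.455 kg/m³.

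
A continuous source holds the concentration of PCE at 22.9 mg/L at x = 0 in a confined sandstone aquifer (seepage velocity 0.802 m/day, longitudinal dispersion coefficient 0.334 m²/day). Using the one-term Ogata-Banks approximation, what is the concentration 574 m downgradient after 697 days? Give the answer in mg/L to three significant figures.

5.57 mg/L

For a continuous step input, C/C₀ ≈ ½·erfc((x−vt)/(2√(Dt))).
vt = 0.802 × 697 = 558.994 m and 2√(Dt) = 2√(0.334 × 697) = 30.52 m.
Argument (x−vt)/(2√(Dt)) = (574 − 558.994)/30.52 = 0.4917; ½·erfc(0.4917) = 0.2434.
C = 22.9 × 0.2434 = 5.57 mg/L.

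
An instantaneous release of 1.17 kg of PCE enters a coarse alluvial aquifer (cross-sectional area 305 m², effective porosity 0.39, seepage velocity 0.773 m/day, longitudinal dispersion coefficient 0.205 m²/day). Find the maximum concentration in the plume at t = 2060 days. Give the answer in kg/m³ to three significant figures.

The peak of an instantaneous 1D plume sits at x = vt; there the Gaussian factor is 1 and C_max = M/(n_e·A·√(4πDt)), where n_e·A is the pore area the mass is dissolved in.
√(4πDt) = √(4π × 0.205 × 2060) = 72.85 m, so C_max = 1.17/(0.39 × 305 × 72.85) = 0.000135 kg/m³.

0.000135 kg/m³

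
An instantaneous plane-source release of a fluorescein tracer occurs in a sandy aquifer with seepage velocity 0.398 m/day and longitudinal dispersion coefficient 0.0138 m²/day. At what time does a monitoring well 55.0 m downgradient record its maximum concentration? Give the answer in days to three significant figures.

For the 1D instantaneous-source solution, setting ∂C/∂t = 0 at fixed x gives v²t² + 2Dt − x² = 0, so t = (√(D² + v²x²) − D)/v².
√(D² + v²x²) = √(0.0138² + 0.398² × 55.0²) = 21.89; v² = 0.158404.
t = (21.89 − 0.0138)/0.158404 = 138 days (vs. the pure-advection estimate x/v = 138 d).

138 days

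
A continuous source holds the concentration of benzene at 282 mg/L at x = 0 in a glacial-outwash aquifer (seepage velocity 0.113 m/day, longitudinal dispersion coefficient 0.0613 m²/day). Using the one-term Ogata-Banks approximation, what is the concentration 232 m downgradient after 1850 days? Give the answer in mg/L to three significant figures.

18.0 mg/L

For a continuous step input, C/C₀ ≈ ½·erfc((x−vt)/(2√(Dt))).
vt = 0.113 × 1850 = 209.05 m and 2√(Dt) = 2√(0.0613 × 1850) = 21.30 m.
Argument (x−vt)/(2√(Dt)) = (232 − 209.05)/21.30 = 1.077; ½·erfc(1.077) = 0.06387.
C = 282 × 0.06387 = 18.0 mg/L.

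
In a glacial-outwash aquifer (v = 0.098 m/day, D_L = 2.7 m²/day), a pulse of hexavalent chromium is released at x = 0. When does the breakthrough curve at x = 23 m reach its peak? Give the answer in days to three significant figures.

85.1 days

For the 1D instantaneous-source solution, setting ∂C/∂t = 0 at fixed x gives v²t² + 2Dt − x² = 0, so t = (√(D² + v²x²) − D)/v².
√(D² + v²x²) = √(2.7² + 0.098² × 23²) = 3.517; v² = 0.009604.
t = (3.517 − 2.7)/0.009604 = 85.1 days (vs. the pure-advection estimate x/v = 235 d).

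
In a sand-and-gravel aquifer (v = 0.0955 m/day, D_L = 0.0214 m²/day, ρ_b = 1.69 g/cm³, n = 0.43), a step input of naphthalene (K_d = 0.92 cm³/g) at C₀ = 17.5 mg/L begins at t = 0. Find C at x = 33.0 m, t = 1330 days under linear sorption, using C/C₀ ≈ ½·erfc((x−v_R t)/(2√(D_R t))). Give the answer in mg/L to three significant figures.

1.04 mg/L

Retardation factor R = 1 + ρ_b·K_d/n = 1 + 1.69 × 0.92/0.43 = 4.616.
Sorption retards both mechanisms: v_R = v/R = 0.02069 m/day, D_R = D/R = 0.004636 m²/day.
v_R·t = 0.02069 × 1330 = 27.5177 m; 2√(D_R t) = 4.966 m; argument = (33.0 − 27.5177)/4.966 = 1.104.
C = C₀ × ½·erfc(1.104) = 17.5 × 0.05923 = 1.04 mg/L.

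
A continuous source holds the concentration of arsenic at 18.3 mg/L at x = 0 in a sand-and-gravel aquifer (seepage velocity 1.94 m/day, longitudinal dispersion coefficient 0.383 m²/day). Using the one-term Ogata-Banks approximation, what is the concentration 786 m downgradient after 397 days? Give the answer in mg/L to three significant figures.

3.33 mg/L

For a continuous step input, C/C₀ ≈ ½·erfc((x−vt)/(2√(Dt))).
vt = 1.94 × 397 = 770.18 m and 2√(Dt) = 2√(0.383 × 397) = 24.66 m.
Argument (x−vt)/(2√(Dt)) = (786 − 770.18)/24.66 = 0.6415; ½·erfc(0.6415) = 0.1821.
C = 18.3 × 0.1821 = 3.33 mg/L.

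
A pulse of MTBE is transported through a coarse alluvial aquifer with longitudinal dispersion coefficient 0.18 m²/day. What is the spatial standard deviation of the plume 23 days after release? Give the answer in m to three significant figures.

2.88 m

Dispersive spreading gives a Gaussian with σ² = 2Dt; advection only shifts the center.
σ = √(2 × 0.18 × 23) = 2.88 m.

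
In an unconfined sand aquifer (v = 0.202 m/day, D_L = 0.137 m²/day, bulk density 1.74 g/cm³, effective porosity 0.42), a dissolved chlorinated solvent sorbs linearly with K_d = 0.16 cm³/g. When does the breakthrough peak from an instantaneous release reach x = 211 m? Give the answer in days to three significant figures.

Retardation factor R = 1 + ρ_b·K_d/n = 1 + 1.74 × 0.16/0.42 = 1.663.
Sorption retards both mechanisms: v_R = v/R = 0.1215 m/day, D_R = D/R = 0.08238 m²/day.
Peak time from v_R²t² + 2D_R t − x² = 0: t = (√(D_R² + v_R²x²) − D_R)/v_R².
√(D_R² + v_R²x²) = √(0.08238² + 0.1215² × 211²) = 25.64; v_R² = 0.01476.
t = (25.64 − 0.08238)/0.01476 = 1730 days.

1730 days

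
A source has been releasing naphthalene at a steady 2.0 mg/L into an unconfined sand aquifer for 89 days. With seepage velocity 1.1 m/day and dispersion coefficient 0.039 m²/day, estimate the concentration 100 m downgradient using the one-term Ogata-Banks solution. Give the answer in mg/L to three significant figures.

For a continuous step input, C/C₀ ≈ ½·erfc((x−vt)/(2√(Dt))).
vt = 1.1 × 89 = 97.9 m and 2√(Dt) = 2√(0.039 × 89) = 3.726 m.
Argument (x−vt)/(2√(Dt)) = (100 − 97.9)/3.726 = 0.5636; ½·erfc(0.5636) = 0.2127.
C = 2.0 × 0.2127 = 0.425 mg/L.

0.425 mg/L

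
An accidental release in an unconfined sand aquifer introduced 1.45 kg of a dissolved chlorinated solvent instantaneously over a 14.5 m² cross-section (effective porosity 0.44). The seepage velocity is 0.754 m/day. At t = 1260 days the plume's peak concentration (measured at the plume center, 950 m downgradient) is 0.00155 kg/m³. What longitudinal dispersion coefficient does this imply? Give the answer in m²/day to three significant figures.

At the plume center C_max = M/(n_e·A·√(4πDt)), so D = M²/(4πt·(n_e·A·C_max)²).
n_e·A·C_max = 0.44 × 14.5 × 0.00155 = 0.009889 kg/m.
D = 1.45²/(4π × 1260 × 0.009889²) = 1.36 m²/day.

1.36 m²/day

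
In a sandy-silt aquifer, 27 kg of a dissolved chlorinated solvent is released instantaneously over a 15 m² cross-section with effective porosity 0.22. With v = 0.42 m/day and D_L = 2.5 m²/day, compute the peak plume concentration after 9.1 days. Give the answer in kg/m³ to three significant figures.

0.484 kg/m³

The peak of an instantaneous 1D plume sits at x = vt; there the Gaussian factor is 1 and C_max = M/(n_e·A·√(4πDt)), where n_e·A is the pore area the mass is dissolved in.
√(4πDt) = √(4π × 2.5 × 9.1) = 16.91 m, so C_max = 27/(0.22 × 15 × 16.91) = 0.484 kg/m³.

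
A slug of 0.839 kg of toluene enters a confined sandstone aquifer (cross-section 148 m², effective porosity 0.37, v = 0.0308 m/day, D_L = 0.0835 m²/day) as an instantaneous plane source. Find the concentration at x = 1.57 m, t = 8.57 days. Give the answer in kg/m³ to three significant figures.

For an instantaneous plane source, C(x,t) = M/(n_e·A·√(4πDt)) · exp(−(x−vt)²/(4Dt)), with n_e·A the pore (flow) area.
Plume center vt = 0.0308 × 8.57 = 0.263956 m, so the well at 1.57 m is 1.306044 m downgradient of the peak.
√(4πDt) = 2.999 m, giving peak height M/(n_e·A·√(4πDt)) = 0.839/(0.37 × 148 × 2.999) = 0.005109 kg/m³.
(x−vt)²/(4Dt) = (1.306044)²/(4 × 0.0835 × 8.57) = 0.5959; exp(−0.5959) = 0.5511.
C = 0.005109 × 0.5511 = 0.00282 kg/m³.

0.00282 kg/m³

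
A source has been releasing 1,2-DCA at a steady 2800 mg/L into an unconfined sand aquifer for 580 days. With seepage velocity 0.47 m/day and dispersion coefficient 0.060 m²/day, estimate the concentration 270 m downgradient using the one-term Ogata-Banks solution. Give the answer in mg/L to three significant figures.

1740 mg/L

For a continuous step input, C/C₀ ≈ ½·erfc((x−vt)/(2√(Dt))).
vt = 0.47 × 580 = 272.6 m and 2√(Dt) = 2√(0.060 × 580) = 11.80 m.
Argument (x−vt)/(2√(Dt)) = (270 − 272.6)/11.80 = -0.2203; ½·erfc(-0.2203) = 0.6223.
C = 2800 × 0.6223 = 1740 mg/L.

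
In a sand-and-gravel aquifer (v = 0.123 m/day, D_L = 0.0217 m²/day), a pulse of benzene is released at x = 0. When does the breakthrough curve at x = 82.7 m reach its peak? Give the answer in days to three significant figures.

671 days

For the 1D instantaneous-source solution, setting ∂C/∂t = 0 at fixed x gives v²t² + 2Dt − x² = 0, so t = (√(D² + v²x²) − D)/v².
√(D² + v²x²) = √(0.0217² + 0.123² × 82.7²) = 10.17; v² = 0.015129.
t = (10.17 − 0.0217)/0.015129 = 671 days (vs. the pure-advection estimate x/v = 672 d).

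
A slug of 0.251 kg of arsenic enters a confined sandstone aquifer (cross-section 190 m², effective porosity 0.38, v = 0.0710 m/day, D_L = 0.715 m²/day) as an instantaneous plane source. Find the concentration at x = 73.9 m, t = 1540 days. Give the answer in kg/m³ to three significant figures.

For an instantaneous plane source, C(x,t) = M/(n_e·A·√(4πDt)) · exp(−(x−vt)²/(4Dt)), with n_e·A the pore (flow) area.
Plume center vt = 0.0710 × 1540 = 109.34 m, so the well at 73.9 m is 35.44 m upgradient of the peak.
√(4πDt) = 117.6 m, giving peak height M/(n_e·A·√(4πDt)) = 0.251/(0.38 × 190 × 117.6) = 2.956e-05 kg/m³.
(x−vt)²/(4Dt) = (-35.44)²/(4 × 0.715 × 1540) = 0.2852; exp(−0.2852) = 0.7519.
C = 2.956e-05 × 0.7519 = 2.22e-05 kg/m³.

2.22e-05 kg/m³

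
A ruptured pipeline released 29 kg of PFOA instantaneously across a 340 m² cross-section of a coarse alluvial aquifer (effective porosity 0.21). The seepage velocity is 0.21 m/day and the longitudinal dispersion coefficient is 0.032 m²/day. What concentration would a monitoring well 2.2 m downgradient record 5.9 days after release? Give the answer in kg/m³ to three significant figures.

For an instantaneous plane source, C(x,t) = M/(n_e·A·√(4πDt)) · exp(−(x−vt)²/(4Dt)), with n_e·A the pore (flow) area.
Plume center vt = 0.21 × 5.9 = 1.239 m, so the well at 2.2 m is 0.961 m downgradient of the peak.
√(4πDt) = 1.540 m, giving peak height M/(n_e·A·√(4πDt)) = 29/(0.21 × 340 × 1.540) = 0.2637 kg/m³.
(x−vt)²/(4Dt) = (0.961)²/(4 × 0.032 × 5.9) = 1.223; exp(−1.223) = 0.2943.
C = 0.2637 × 0.2943 = 0.0776 kg/m³.

0.0776 kg/m³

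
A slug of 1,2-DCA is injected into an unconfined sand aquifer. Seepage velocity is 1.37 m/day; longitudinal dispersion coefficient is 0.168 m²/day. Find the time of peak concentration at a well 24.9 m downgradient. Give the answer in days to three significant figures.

18.1 days

For the 1D instantaneous-source solution, setting ∂C/∂t = 0 at fixed x gives v²t² + 2Dt − x² = 0, so t = (√(D² + v²x²) − D)/v².
√(D² + v²x²) = √(0.168² + 1.37² × 24.9²) = 34.11; v² = 1.8769.
t = (34.11 − 0.168)/1.8769 = 18.1 days (vs. the pure-advection estimate x/v = 18.2 d).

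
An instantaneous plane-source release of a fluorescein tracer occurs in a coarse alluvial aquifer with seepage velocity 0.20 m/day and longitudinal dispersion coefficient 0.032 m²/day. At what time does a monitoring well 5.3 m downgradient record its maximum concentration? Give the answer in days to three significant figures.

For the 1D instantaneous-source solution, setting ∂C/∂t = 0 at fixed x gives v²t² + 2Dt − x² = 0, so t = (√(D² + v²x²) − D)/v².
√(D² + v²x²) = √(0.032² + 0.20² × 5.3²) = 1.060; v² = 0.04.
t = (1.060 − 0.032)/0.04 = 25.7 days (vs. the pure-advection estimate x/v = 26.5 d).

25.7 days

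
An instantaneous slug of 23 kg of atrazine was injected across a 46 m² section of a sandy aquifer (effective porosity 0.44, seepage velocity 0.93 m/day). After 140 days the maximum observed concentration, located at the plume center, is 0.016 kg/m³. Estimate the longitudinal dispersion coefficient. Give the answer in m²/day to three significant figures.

At the plume center C_max = M/(n_e·A·√(4πDt)), so D = M²/(4πt·(n_e·A·C_max)²).
n_e·A·C_max = 0.44 × 46 × 0.016 = 0.3238 kg/m.
D = 23²/(4π × 140 × 0.3238²) = 2.87 m²/day.

2.87 m²/day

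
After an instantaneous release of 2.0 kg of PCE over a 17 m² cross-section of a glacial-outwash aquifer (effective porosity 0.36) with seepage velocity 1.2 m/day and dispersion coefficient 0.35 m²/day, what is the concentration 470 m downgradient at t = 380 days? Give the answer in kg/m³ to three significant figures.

For an instantaneous plane source, C(x,t) = M/(n_e·A·√(4πDt)) · exp(−(x−vt)²/(4Dt)), with n_e·A the pore (flow) area.
Plume center vt = 1.2 × 380 = 456 m, so the well at 470 m is 14 m downgradient of the peak.
√(4πDt) = 40.88 m, giving peak height M/(n_e·A·√(4πDt)) = 2.0/(0.36 × 17 × 40.88) = 0.007994 kg/m³.
(x−vt)²/(4Dt) = (14)²/(4 × 0.35 × 380) = 0.3684; exp(−0.3684) = 0.6918.
C = 0.007994 × 0.6918 = 0.00553 kg/m³.

0.00553 kg/m³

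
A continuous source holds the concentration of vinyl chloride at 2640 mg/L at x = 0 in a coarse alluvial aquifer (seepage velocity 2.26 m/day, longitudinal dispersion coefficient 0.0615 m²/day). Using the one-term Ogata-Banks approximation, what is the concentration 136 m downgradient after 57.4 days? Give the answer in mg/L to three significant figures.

For a continuous step input, C/C₀ ≈ ½·erfc((x−vt)/(2√(Dt))).
vt = 2.26 × 57.4 = 129.724 m and 2√(Dt) = 2√(0.0615 × 57.4) = 3.758 m.
Argument (x−vt)/(2√(Dt)) = (136 − 129.724)/3.758 = 1.670; ½·erfc(1.670) = 0.009095.
C = 2640 × 0.009095 = 24.0 mg/L.

24.0 mg/L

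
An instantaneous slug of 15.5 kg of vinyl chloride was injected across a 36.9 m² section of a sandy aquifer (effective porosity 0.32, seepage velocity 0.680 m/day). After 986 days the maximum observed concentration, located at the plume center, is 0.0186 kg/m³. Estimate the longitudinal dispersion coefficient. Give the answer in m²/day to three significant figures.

0.402 m²/day

At the plume center C_max = M/(n_e·A·√(4πDt)), so D = M²/(4πt·(n_e·A·C_max)²).
n_e·A·C_max = 0.32 × 36.9 × 0.0186 = 0.2196 kg/m.
D = 15.5²/(4π × 986 × 0.2196²) = 0.402 m²/day.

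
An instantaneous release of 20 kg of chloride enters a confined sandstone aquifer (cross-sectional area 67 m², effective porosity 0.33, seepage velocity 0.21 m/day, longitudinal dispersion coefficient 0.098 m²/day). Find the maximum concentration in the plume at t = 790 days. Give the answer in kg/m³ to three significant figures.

The peak of an instantaneous 1D plume sits at x = vt; there the Gaussian factor is 1 and C_max = M/(n_e·A·√(4πDt)), where n_e·A is the pore area the mass is dissolved in.
√(4πDt) = √(4π × 0.098 × 790) = 31.19 m, so C_max = 20/(0.33 × 67 × 31.19) = 0.0290 kg/m³.

0.0290 kg/m³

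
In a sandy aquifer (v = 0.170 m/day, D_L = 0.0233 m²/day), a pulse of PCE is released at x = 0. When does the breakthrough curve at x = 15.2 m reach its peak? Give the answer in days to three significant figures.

For the 1D instantaneous-source solution, setting ∂C/∂t = 0 at fixed x gives v²t² + 2Dt − x² = 0, so t = (√(D² + v²x²) − D)/v².
√(D² + v²x²) = √(0.0233² + 0.170² × 15.2²) = 2.584; v² = 0.0289.
t = (2.584 − 0.0233)/0.0289 = 88.6 days (vs. the pure-advection estimate x/v = 89.4 d).

88.6 days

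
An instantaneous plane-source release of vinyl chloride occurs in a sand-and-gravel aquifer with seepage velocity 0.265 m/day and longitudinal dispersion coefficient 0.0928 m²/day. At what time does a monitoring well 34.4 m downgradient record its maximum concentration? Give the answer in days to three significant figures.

128 days

For the 1D instantaneous-source solution, setting ∂C/∂t = 0 at fixed x gives v²t² + 2Dt − x² = 0, so t = (√(D² + v²x²) − D)/v².
√(D² + v²x²) = √(0.0928² + 0.265² × 34.4²) = 9.116; v² = 0.070225.
t = (9.116 − 0.0928)/0.070225 = 128 days (vs. the pure-advection estimate x/v = 130 d).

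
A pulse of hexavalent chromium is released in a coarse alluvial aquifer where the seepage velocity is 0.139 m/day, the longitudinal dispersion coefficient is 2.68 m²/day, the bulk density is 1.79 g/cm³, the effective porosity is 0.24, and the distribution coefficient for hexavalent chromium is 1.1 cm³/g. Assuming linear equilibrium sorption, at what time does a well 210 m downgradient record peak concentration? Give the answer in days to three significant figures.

12700 days

Retardation factor R = 1 + ρ_b·K_d/n = 1 + 1.79 × 1.1/0.24 = 9.204.
Sorption retards both mechanisms: v_R = v/R = 0.01510 m/day, D_R = D/R = 0.2912 m²/day.
Peak time from v_R²t² + 2D_R t − x² = 0: t = (√(D_R² + v_R²x²) − D_R)/v_R².
√(D_R² + v_R²x²) = √(0.2912² + 0.01510² × 210²) = 3.184; v_R² = 0.0002280.
t = (3.184 − 0.2912)/0.0002280 = 12700 days.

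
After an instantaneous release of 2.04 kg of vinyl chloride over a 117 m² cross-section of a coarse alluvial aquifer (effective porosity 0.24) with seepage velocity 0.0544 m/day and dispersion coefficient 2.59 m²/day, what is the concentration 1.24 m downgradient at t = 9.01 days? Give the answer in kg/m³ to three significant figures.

0.00422 kg/m³

For an instantaneous plane source, C(x,t) = M/(n_e·A·√(4πDt)) · exp(−(x−vt)²/(4Dt)), with n_e·A the pore (flow) area.
Plume center vt = 0.0544 × 9.01 = 0.490144 m, so the well at 1.24 m is 0.749856 m downgradient of the peak.
√(4πDt) = 17.12 m, giving peak height M/(n_e·A·√(4πDt)) = 2.04/(0.24 × 117 × 17.12) = 0.004244 kg/m³.
(x−vt)²/(4Dt) = (0.749856)²/(4 × 2.59 × 9.01) = 0.006024; exp(−0.006024) = 0.9940.
C = 0.004244 × 0.9940 = 0.00422 kg/m³.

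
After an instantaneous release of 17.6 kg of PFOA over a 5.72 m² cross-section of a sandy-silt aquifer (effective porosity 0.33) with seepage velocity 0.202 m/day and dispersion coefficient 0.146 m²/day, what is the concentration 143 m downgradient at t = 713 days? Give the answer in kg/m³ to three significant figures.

For an instantaneous plane source, C(x,t) = M/(n_e·A·√(4πDt)) · exp(−(x−vt)²/(4Dt)), with n_e·A the pore (flow) area.
Plume center vt = 0.202 × 713 = 144.026 m, so the well at 143 m is 1.026 m upgradient of the peak.
√(4πDt) = 36.17 m, giving peak height M/(n_e·A·√(4πDt)) = 17.6/(0.33 × 5.72 × 36.17) = 0.2578 kg/m³.
(x−vt)²/(4Dt) = (-1.026)²/(4 × 0.146 × 713) = 0.002528; exp(−0.002528) = 0.9975.
C = 0.2578 × 0.9975 = 0.257 kg/m³.

0.257 kg/m³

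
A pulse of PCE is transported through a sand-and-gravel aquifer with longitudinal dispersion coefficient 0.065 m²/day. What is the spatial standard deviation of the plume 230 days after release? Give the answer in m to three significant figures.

Dispersive spreading gives a Gaussian with σ² = 2Dt; advection only shifts the center.
σ = √(2 × 0.065 × 230) = 5.47 m.

5.47 m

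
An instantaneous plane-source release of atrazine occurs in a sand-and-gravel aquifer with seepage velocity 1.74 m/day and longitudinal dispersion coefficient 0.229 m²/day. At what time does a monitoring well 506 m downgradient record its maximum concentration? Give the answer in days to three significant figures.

291 days

For the 1D instantaneous-source solution, setting ∂C/∂t = 0 at fixed x gives v²t² + 2Dt − x² = 0, so t = (√(D² + v²x²) − D)/v².
√(D² + v²x²) = √(0.229² + 1.74² × 506²) = 880.4; v² = 3.0276.
t = (880.4 − 0.229)/3.0276 = 291 days (vs. the pure-advection estimate x/v = 291 d).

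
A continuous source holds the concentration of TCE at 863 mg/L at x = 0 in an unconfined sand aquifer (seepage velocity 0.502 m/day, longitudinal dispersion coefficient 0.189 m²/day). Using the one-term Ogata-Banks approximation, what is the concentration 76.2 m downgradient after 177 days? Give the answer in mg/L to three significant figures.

For a continuous step input, C/C₀ ≈ ½·erfc((x−vt)/(2√(Dt))).
vt = 0.502 × 177 = 88.854 m and 2√(Dt) = 2√(0.189 × 177) = 11.57 m.
Argument (x−vt)/(2√(Dt)) = (76.2 − 88.854)/11.57 = -1.094; ½·erfc(-1.094) = 0.9391.
C = 863 × 0.9391 = 810 mg/L.

810 mg/L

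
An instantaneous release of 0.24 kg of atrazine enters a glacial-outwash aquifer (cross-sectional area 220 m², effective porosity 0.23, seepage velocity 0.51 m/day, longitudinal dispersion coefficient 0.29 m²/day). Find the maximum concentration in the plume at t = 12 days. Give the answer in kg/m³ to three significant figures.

0.000717 kg/m³

The peak of an instantaneous 1D plume sits at x = vt; there the Gaussian factor is 1 and C_max = M/(n_e·A·√(4πDt)), where n_e·A is the pore area the mass is dissolved in.
√(4πDt) = √(4π × 0.29 × 12) = 6.613 m, so C_max = 0.24/(0.23 × 220 × 6.613) = 0.000717 kg/m³.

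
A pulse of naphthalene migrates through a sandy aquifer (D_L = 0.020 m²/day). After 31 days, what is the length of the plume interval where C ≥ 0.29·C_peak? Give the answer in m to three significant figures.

The plume is Gaussian with σ = √(2Dt) = √(2 × 0.020 × 31) = 1.114 m.
C/C_peak = exp(−Δx²/(2σ²)) = 0.29 ⇒ Δx = σ·√(−2 ln 0.29) = 1.114 × 1.573 = 1.752 m.
Width = 2Δx = 3.50 m.

3.50 m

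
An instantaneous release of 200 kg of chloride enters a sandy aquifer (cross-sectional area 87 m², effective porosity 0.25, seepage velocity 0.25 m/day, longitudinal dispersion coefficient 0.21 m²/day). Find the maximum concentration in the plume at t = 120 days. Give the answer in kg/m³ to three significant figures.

0.517 kg/m³

The peak of an instantaneous 1D plume sits at x = vt; there the Gaussian factor is 1 and C_max = M/(n_e·A·√(4πDt)), where n_e·A is the pore area the mass is dissolved in.
√(4πDt) = √(4π × 0.21 × 120) = 17.80 m, so C_max = 200/(0.25 × 87 × 17.80) = 0.517 kg/m³.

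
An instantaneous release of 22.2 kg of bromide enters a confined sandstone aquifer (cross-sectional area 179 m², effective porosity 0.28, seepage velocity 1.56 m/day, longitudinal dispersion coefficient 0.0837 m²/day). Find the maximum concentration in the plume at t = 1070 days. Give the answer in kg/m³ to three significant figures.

The peak of an instantaneous 1D plume sits at x = vt; there the Gaussian factor is 1 and C_max = M/(n_e·A·√(4πDt)), where n_e·A is the pore area the mass is dissolved in.
√(4πDt) = √(4π × 0.0837 × 1070) = 33.55 m, so C_max = 22.2/(0.28 × 179 × 33.55) = 0.0132 kg/m³.

0.0132 kg/m³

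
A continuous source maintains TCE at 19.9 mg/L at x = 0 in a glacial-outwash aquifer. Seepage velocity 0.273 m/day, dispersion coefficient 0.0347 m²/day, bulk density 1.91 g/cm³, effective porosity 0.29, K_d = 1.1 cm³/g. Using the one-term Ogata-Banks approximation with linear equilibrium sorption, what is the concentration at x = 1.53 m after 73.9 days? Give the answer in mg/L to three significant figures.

Retardation factor R = 1 + ρ_b·K_d/n = 1 + 1.91 × 1.1/0.29 = 8.245.
Sorption retards both mechanisms: v_R = v/R = 0.03311 m/day, D_R = D/R = 0.004209 m²/day.
v_R·t = 0.03311 × 73.9 = 2.446829 m; 2√(D_R t) = 1.115 m; argument = (1.53 − 2.446829)/1.115 = -0.8223.
C = C₀ × ½·erfc(-0.8223) = 19.9 × 0.8776 = 17.5 mg/L.

17.5 mg/L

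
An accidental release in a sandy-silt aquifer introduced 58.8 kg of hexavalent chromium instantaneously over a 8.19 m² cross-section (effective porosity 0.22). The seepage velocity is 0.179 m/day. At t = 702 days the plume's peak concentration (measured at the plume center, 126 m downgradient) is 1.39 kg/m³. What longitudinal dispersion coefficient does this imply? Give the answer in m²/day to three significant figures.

At the plume center C_max = M/(n_e·A·√(4πDt)), so D = M²/(4πt·(n_e·A·C_max)²).
n_e·A·C_max = 0.22 × 8.19 × 1.39 = 2.505 kg/m.
D = 58.8²/(4π × 702 × 2.505²) = 0.0625 m²/day.

0.0625 m²/day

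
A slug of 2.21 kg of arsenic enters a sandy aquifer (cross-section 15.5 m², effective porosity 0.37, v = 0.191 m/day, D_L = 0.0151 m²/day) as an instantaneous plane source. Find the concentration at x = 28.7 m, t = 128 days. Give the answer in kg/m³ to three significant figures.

0.00754 kg/m³

For an instantaneous plane source, C(x,t) = M/(n_e·A·√(4πDt)) · exp(−(x−vt)²/(4Dt)), with n_e·A the pore (flow) area.
Plume center vt = 0.191 × 128 = 24.448 m, so the well at 28.7 m is 4.252 m downgradient of the peak.
√(4πDt) = 4.928 m, giving peak height M/(n_e·A·√(4πDt)) = 2.21/(0.37 × 15.5 × 4.928) = 0.07820 kg/m³.
(x−vt)²/(4Dt) = (4.252)²/(4 × 0.0151 × 128) = 2.339; exp(−2.339) = 0.09642.
C = 0.07820 × 0.09642 = 0.00754 kg/m³.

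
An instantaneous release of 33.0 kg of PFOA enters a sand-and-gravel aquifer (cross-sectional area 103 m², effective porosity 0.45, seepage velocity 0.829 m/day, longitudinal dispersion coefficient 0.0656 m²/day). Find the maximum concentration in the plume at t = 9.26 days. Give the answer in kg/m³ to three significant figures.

The peak of an instantaneous 1D plume sits at x = vt; there the Gaussian factor is 1 and C_max = M/(n_e·A·√(4πDt)), where n_e·A is the pore area the mass is dissolved in.
√(4πDt) = √(4π × 0.0656 × 9.26) = 2.763 m, so C_max = 33.0/(0.45 × 103 × 2.763) = 0.258 kg/m³.

0.258 kg/m³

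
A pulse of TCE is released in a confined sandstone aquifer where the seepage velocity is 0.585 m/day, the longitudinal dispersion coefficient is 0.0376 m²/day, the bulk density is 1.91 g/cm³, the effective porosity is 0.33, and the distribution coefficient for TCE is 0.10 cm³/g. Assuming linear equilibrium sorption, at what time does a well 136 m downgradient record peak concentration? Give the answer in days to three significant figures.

Retardation factor R = 1 + ρ_b·K_d/n = 1 + 1.91 × 0.10/0.33 = 1.579.
Sorption retards both mechanisms: v_R = v/R = 0.3705 m/day, D_R = D/R = 0.02381 m²/day.
Peak time from v_R²t² + 2D_R t − x² = 0: t = (√(D_R² + v_R²x²) − D_R)/v_R².
√(D_R² + v_R²x²) = √(0.02381² + 0.3705² × 136²) = 50.39; v_R² = 0.1373.
t = (50.39 − 0.02381)/0.1373 = 367 days.

367 days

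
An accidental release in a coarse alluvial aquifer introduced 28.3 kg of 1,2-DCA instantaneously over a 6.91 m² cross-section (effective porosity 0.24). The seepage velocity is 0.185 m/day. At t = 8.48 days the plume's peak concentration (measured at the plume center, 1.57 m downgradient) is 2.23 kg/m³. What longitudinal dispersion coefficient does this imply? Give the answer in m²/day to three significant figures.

At the plume center C_max = M/(n_e·A·√(4πDt)), so D = M²/(4πt·(n_e·A·C_max)²).
n_e·A·C_max = 0.24 × 6.91 × 2.23 = 3.698 kg/m.
D = 28.3²/(4π × 8.48 × 3.698²) = 0.550 m²/day.

0.550 m²/day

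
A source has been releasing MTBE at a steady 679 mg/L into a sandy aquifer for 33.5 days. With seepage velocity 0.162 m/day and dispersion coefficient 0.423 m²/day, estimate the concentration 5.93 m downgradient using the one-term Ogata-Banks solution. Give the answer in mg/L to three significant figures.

For a continuous step input, C/C₀ ≈ ½·erfc((x−vt)/(2√(Dt))).
vt = 0.162 × 33.5 = 5.427 m and 2√(Dt) = 2√(0.423 × 33.5) = 7.529 m.
Argument (x−vt)/(2√(Dt)) = (5.93 − 5.427)/7.529 = 0.06681; ½·erfc(0.06681) = 0.4624.
C = 679 × 0.4624 = 314 mg/L.

314 mg/L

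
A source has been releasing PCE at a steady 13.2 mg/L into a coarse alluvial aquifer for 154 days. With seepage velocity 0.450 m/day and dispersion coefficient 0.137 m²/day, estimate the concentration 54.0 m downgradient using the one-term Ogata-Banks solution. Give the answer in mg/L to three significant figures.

13.1 mg/L

For a continuous step input, C/C₀ ≈ ½·erfc((x−vt)/(2√(Dt))).
vt = 0.450 × 154 = 69.3 m and 2√(Dt) = 2√(0.137 × 154) = 9.187 m.
Argument (x−vt)/(2√(Dt)) = (54.0 − 69.3)/9.187 = -1.665; ½·erfc(-1.665) = 0.9907.
C = 13.2 × 0.9907 = 13.1 mg/L.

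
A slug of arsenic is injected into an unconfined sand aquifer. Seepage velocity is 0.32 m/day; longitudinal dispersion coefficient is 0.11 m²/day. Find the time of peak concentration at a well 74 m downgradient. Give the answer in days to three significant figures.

For the 1D instantaneous-source solution, setting ∂C/∂t = 0 at fixed x gives v²t² + 2Dt − x² = 0, so t = (√(D² + v²x²) − D)/v².
√(D² + v²x²) = √(0.11² + 0.32² × 74²) = 23.68; v² = 0.1024.
t = (23.68 − 0.11)/0.1024 = 230 days (vs. the pure-advection estimate x/v = 231 d).

230 days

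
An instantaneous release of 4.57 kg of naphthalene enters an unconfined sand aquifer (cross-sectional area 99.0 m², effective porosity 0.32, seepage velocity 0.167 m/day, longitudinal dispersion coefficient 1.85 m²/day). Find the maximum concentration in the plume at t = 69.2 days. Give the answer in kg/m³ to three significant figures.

The peak of an instantaneous 1D plume sits at x = vt; there the Gaussian factor is 1 and C_max = M/(n_e·A·√(4πDt)), where n_e·A is the pore area the mass is dissolved in.
√(4πDt) = √(4π × 1.85 × 69.2) = 40.11 m, so C_max = 4.57/(0.32 × 99.0 × 40.11) = 0.00360 kg/m³.

0.00360 kg/m³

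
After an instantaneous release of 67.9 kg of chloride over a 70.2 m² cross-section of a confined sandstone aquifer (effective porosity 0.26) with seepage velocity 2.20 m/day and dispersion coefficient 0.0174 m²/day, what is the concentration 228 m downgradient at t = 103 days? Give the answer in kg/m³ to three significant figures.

0.596 kg/m³

For an instantaneous plane source, C(x,t) = M/(n_e·A·√(4πDt)) · exp(−(x−vt)²/(4Dt)), with n_e·A the pore (flow) area.
Plume center vt = 2.20 × 103 = 226.6 m, so the well at 228 m is 1.4 m downgradient of the peak.
√(4πDt) = 4.746 m, giving peak height M/(n_e·A·√(4πDt)) = 67.9/(0.26 × 70.2 × 4.746) = 0.7838 kg/m³.
(x−vt)²/(4Dt) = (1.4)²/(4 × 0.0174 × 103) = 0.2734; exp(−0.2734) = 0.7608.
C = 0.7838 × 0.7608 = 0.596 kg/m³.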